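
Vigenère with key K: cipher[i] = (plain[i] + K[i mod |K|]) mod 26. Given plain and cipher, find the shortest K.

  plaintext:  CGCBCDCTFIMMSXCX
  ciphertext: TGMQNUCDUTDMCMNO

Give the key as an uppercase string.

  i= 0: T-C = 17 → R
  i= 1: G-G =  0 → A
  i= 2: M-C = 10 → K
  i= 3: Q-B = 15 → P
  i= 4: N-C = 11 → L
  i= 5: U-D = 17 → R
  i= 6: C-C =  0 → A
  i= 7: D-T = 10 → K
  i= 8: U-F = 15 → P
  i= 9: T-I = 11 → L
  i=10: D-M = 17 → R
  i=11: M-M =  0 → A
  i=12: C-S = 10 → K
  i=13: M-X = 15 → P
  i=14: N-C = 11 → L
  i=15: O-X = 17 → R
  shifts repeat with period 5: RAKPL

RAKPL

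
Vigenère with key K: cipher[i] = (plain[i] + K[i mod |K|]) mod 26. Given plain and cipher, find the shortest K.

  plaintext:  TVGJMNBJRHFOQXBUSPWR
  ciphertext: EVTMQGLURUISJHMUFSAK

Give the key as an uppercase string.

LANDETK

  i= 0: E-T = 11 → L
  i= 1: V-V =  0 → A
  i= 2: T-G = 13 → N
  i= 3: M-J =  3 → D
  i= 4: Q-M =  4 → E
  i= 5: G-N = 19 → T
  i= 6: L-B = 10 → K
  i= 7: U-J = 11 → L
  i= 8: R-R =  0 → A
  i= 9: U-H = 13 → N
  i=10: I-F =  3 → D
  i=11: S-O =  4 → E
  i=12: J-Q = 19 → T
  i=13: H-X = 10 → K
  i=14: M-B = 11 → L
  i=15: U-U =  0 → A
  i=16: F-S = 13 → N
  i=17: S-P =  3 → D
  i=18: A-W =  4 → E
  i=19: K-R = 19 → T
  shifts repeat with period 7: LANDETK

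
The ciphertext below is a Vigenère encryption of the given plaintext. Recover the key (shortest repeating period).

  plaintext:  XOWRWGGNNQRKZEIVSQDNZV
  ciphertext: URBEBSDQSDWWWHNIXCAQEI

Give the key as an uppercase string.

  i= 0: U-X = 23 → X
  i= 1: R-O =  3 → D
  i= 2: B-W =  5 → F
  i= 3: E-R = 13 → N
  i= 4: B-W =  5 → F
  i= 5: S-G = 12 → M
  i= 6: D-G = 23 → X
  i= 7: Q-N =  3 → D
  i= 8: S-N =  5 → F
  i= 9: D-Q = 13 → N
  i=10: W-R =  5 → F
  i=11: W-K = 12 → M
  i=12: W-Z = 23 → X
  i=13: H-E =  3 → D
  i=14: N-I =  5 → F
  i=15: I-V = 13 → N
  i=16: X-S =  5 → F
  i=17: C-Q = 12 → M
  i=18: A-D = 23 → X
  i=19: Q-N =  3 → D
  i=20: E-Z =  5 → F
  i=21: I-V = 13 → N
  shifts repeat with period 6: XDFNFM

XDFNFM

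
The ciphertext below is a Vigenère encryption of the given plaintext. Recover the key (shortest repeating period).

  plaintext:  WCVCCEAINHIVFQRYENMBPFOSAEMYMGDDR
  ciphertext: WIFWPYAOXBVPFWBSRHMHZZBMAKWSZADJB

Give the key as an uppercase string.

  i= 0: W-W =  0 → A
  i= 1: I-C =  6 → G
  i= 2: F-V = 10 → K
  i= 3: W-C = 20 → U
  i= 4: P-C = 13 → N
  i= 5: Y-E = 20 → U
  i= 6: A-A =  0 → A
  i= 7: O-I =  6 → G
  i= 8: X-N = 10 → K
  i= 9: B-H = 20 → U
  i=10: V-I = 13 → N
  i=11: P-V = 20 → U
  i=12: F-F =  0 → A
  i=13: W-Q =  6 → G
  i=14: B-R = 10 → K
  i=15: S-Y = 20 → U
  i=16: R-E = 13 → N
  i=17: H-N = 20 → U
  i=18: M-M =  0 → A
  i=19: H-B =  6 → G
  i=20: Z-P = 10 → K
  i=21: Z-F = 20 → U
  i=22: B-O = 13 → N
  i=23: M-S = 20 → U
  i=24: A-A =  0 → A
  i=25: K-E =  6 → G
  i=26: W-M = 10 → K
  i=27: S-Y = 20 → U
  i=28: Z-M = 13 → N
  i=29: A-G = 20 → U
  i=30: D-D =  0 → A
  i=31: J-D =  6 → G
  i=32: B-R = 10 → K
  shifts repeat with period 6: AGKUNU

AGKUNU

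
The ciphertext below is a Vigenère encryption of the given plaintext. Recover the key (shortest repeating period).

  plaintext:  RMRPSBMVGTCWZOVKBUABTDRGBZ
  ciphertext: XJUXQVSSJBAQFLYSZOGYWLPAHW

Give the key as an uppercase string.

GXDIYU

  i= 0: X-R =  6 → G
  i= 1: J-M = 23 → X
  i= 2: U-R =  3 → D
  i= 3: X-P =  8 → I
  i= 4: Q-S = 24 → Y
  i= 5: V-B = 20 → U
  i= 6: S-M =  6 → G
  i= 7: S-V = 23 → X
  i= 8: J-G =  3 → D
  i= 9: B-T =  8 → I
  i=10: A-C = 24 → Y
  i=11: Q-W = 20 → U
  i=12: F-Z =  6 → G
  i=13: L-O = 23 → X
  i=14: Y-V =  3 → D
  i=15: S-K =  8 → I
  i=16: Z-B = 24 → Y
  i=17: O-U = 20 → U
  i=18: G-A =  6 → G
  i=19: Y-B = 23 → X
  i=20: W-T =  3 → D
  i=21: L-D =  8 → I
  i=22: P-R = 24 → Y
  i=23: A-G = 20 → U
  i=24: H-B =  6 → G
  i=25: W-Z = 23 → X
  shifts repeat with period 6: GXDIYU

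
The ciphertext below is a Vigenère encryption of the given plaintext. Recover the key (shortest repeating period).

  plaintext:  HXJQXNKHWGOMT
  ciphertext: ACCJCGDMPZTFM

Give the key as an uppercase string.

TFT

  i= 0: A-H = 19 → T
  i= 1: C-X =  5 → F
  i= 2: C-J = 19 → T
  i= 3: J-Q = 19 → T
  i= 4: C-X =  5 → F
  i= 5: G-N = 19 → T
  i= 6: D-K = 19 → T
  i= 7: M-H =  5 → F
  i= 8: P-W = 19 → T
  i= 9: Z-G = 19 → T
  i=10: T-O =  5 → F
  i=11: F-M = 19 → T
  i=12: M-T = 19 → T
  shifts repeat with period 3: TFT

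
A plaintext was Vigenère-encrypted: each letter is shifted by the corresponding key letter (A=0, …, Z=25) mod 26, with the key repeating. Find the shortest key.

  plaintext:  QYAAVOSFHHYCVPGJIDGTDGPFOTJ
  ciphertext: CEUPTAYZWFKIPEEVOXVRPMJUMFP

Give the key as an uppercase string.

  i= 0: C-Q = 12 → M
  i= 1: E-Y =  6 → G
  i= 2: U-A = 20 → U
  i= 3: P-A = 15 → P
  i= 4: T-V = 24 → Y
  i= 5: A-O = 12 → M
  i= 6: Y-S =  6 → G
  i= 7: Z-F = 20 → U
  i= 8: W-H = 15 → P
  i= 9: F-H = 24 → Y
  i=10: K-Y = 12 → M
  i=11: I-C =  6 → G
  i=12: P-V = 20 → U
  i=13: E-P = 15 → P
  i=14: E-G = 24 → Y
  i=15: V-J = 12 → M
  i=16: O-I =  6 → G
  i=17: X-D = 20 → U
  i=18: V-G = 15 → P
  i=19: R-T = 24 → Y
  i=20: P-D = 12 → M
  i=21: M-G =  6 → G
  i=22: J-P = 20 → U
  i=23: U-F = 15 → P
  i=24: M-O = 24 → Y
  i=25: F-T = 12 → M
  i=26: P-J =  6 → G
  shifts repeat with period 5: MGUPY

MGUPY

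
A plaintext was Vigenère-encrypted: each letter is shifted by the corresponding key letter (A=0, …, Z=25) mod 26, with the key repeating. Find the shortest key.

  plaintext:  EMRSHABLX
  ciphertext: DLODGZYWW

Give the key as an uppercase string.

  i= 0: D-E = 25 → Z
  i= 1: L-M = 25 → Z
  i= 2: O-R = 23 → X
  i= 3: D-S = 11 → L
  i= 4: G-H = 25 → Z
  i= 5: Z-A = 25 → Z
  i= 6: Y-B = 23 → X
  i= 7: W-L = 11 → L
  i= 8: W-X = 25 → Z
  shifts repeat with period 4: ZZXL

ZZXL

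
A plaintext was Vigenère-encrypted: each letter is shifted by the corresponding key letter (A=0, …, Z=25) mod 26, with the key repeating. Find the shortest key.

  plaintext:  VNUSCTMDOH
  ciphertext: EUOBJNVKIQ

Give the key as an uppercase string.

JHU

  i= 0: E-V =  9 → J
  i= 1: U-N =  7 → H
  i= 2: O-U = 20 → U
  i= 3: B-S =  9 → J
  i= 4: J-C =  7 → H
  i= 5: N-T = 20 → U
  i= 6: V-M =  9 → J
  i= 7: K-D =  7 → H
  i= 8: I-O = 20 → U
  i= 9: Q-H =  9 → J
  shifts repeat with period 3: JHU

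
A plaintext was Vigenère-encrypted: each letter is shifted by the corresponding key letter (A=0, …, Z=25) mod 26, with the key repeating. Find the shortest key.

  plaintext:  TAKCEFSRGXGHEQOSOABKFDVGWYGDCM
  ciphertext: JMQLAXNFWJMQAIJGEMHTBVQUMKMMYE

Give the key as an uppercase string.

  i= 0: J-T = 16 → Q
  i= 1: M-A = 12 → M
  i= 2: Q-K =  6 → G
  i= 3: L-C =  9 → J
  i= 4: A-E = 22 → W
  i= 5: X-F = 18 → S
  i= 6: N-S = 21 → V
  i= 7: F-R = 14 → O
  i= 8: W-G = 16 → Q
  i= 9: J-X = 12 → M
  i=10: M-G =  6 → G
  i=11: Q-H =  9 → J
  i=12: A-E = 22 → W
  i=13: I-Q = 18 → S
  i=14: J-O = 21 → V
  i=15: G-S = 14 → O
  i=16: E-O = 16 → Q
  i=17: M-A = 12 → M
  i=18: H-B =  6 → G
  i=19: T-K =  9 → J
  i=20: B-F = 22 → W
  i=21: V-D = 18 → S
  i=22: Q-V = 21 → V
  i=23: U-G = 14 → O
  i=24: M-W = 16 → Q
  i=25: K-Y = 12 → M
  i=26: M-G =  6 → G
  i=27: M-D =  9 → J
  i=28: Y-C = 22 → W
  i=29: E-M = 18 → S
  shifts repeat with period 8: QMGJWSVO

QMGJWSVO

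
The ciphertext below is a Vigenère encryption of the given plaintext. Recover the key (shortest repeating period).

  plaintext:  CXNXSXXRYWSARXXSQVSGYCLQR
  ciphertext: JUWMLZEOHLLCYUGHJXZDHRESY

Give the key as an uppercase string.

  i= 0: J-C =  7 → H
  i= 1: U-X = 23 → X
  i= 2: W-N =  9 → J
  i= 3: M-X = 15 → P
  i= 4: L-S = 19 → T
  i= 5: Z-X =  2 → C
  i= 6: E-X =  7 → H
  i= 7: O-R = 23 → X
  i= 8: H-Y =  9 → J
  i= 9: L-W = 15 → P
  i=10: L-S = 19 → T
  i=11: C-A =  2 → C
  i=12: Y-R =  7 → H
  i=13: U-X = 23 → X
  i=14: G-X =  9 → J
  i=15: H-S = 15 → P
  i=16: J-Q = 19 → T
  i=17: X-V =  2 → C
  i=18: Z-S =  7 → H
  i=19: D-G = 23 → X
  i=20: H-Y =  9 → J
  i=21: R-C = 15 → P
  i=22: E-L = 19 → T
  i=23: S-Q =  2 → C
  i=24: Y-R =  7 → H
  shifts repeat with period 6: HXJPTC

HXJPTC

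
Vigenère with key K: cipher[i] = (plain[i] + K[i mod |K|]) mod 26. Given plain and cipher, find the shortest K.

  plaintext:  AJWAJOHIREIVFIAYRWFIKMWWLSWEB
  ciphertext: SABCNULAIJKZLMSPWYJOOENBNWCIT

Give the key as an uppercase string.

  i= 0: S-A = 18 → S
  i= 1: A-J = 17 → R
  i= 2: B-W =  5 → F
  i= 3: C-A =  2 → C
  i= 4: N-J =  4 → E
  i= 5: U-O =  6 → G
  i= 6: L-H =  4 → E
  i= 7: A-I = 18 → S
  i= 8: I-R = 17 → R
  i= 9: J-E =  5 → F
  i=10: K-I =  2 → C
  i=11: Z-V =  4 → E
  i=12: L-F =  6 → G
  i=13: M-I =  4 → E
  i=14: S-A = 18 → S
  i=15: P-Y = 17 → R
  i=16: W-R =  5 → F
  i=17: Y-W =  2 → C
  i=18: J-F =  4 → E
  i=19: O-I =  6 → G
  i=20: O-K =  4 → E
  i=21: E-M = 18 → S
  i=22: N-W = 17 → R
  i=23: B-W =  5 → F
  i=24: N-L =  2 → C
  i=25: W-S =  4 → E
  i=26: C-W =  6 → G
  i=27: I-E =  4 → E
  i=28: T-B = 18 → S
  shifts repeat with period 7: SRFCEGE

SRFCEGE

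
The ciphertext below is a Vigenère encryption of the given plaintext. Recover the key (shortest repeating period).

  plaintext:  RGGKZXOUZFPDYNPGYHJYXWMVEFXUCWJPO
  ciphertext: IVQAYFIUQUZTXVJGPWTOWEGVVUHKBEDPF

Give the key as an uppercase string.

RPKQZIUA

  i= 0: I-R = 17 → R
  i= 1: V-G = 15 → P
  i= 2: Q-G = 10 → K
  i= 3: A-K = 16 → Q
  i= 4: Y-Z = 25 → Z
  i= 5: F-X =  8 → I
  i= 6: I-O = 20 → U
  i= 7: U-U =  0 → A
  i= 8: Q-Z = 17 → R
  i= 9: U-F = 15 → P
  i=10: Z-P = 10 → K
  i=11: T-D = 16 → Q
  i=12: X-Y = 25 → Z
  i=13: V-N =  8 → I
  i=14: J-P = 20 → U
  i=15: G-G =  0 → A
  i=16: P-Y = 17 → R
  i=17: W-H = 15 → P
  i=18: T-J = 10 → K
  i=19: O-Y = 16 → Q
  i=20: W-X = 25 → Z
  i=21: E-W =  8 → I
  i=22: G-M = 20 → U
  i=23: V-V =  0 → A
  i=24: V-E = 17 → R
  i=25: U-F = 15 → P
  i=26: H-X = 10 → K
  i=27: K-U = 16 → Q
  i=28: B-C = 25 → Z
  i=29: E-W =  8 → I
  i=30: D-J = 20 → U
  i=31: P-P =  0 → A
  i=32: F-O = 17 → R
  shifts repeat with period 8: RPKQZIUA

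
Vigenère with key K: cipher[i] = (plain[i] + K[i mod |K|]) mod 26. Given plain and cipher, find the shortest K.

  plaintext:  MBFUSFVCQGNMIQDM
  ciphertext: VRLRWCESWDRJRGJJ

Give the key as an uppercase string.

  i= 0: V-M =  9 → J
  i= 1: R-B = 16 → Q
  i= 2: L-F =  6 → G
  i= 3: R-U = 23 → X
  i= 4: W-S =  4 → E
  i= 5: C-F = 23 → X
  i= 6: E-V =  9 → J
  i= 7: S-C = 16 → Q
  i= 8: W-Q =  6 → G
  i= 9: D-G = 23 → X
  i=10: R-N =  4 → E
  i=11: J-M = 23 → X
  i=12: R-I =  9 → J
  i=13: G-Q = 16 → Q
  i=14: J-D =  6 → G
  i=15: J-M = 23 → X
  shifts repeat with period 6: JQGXEX

JQGXEX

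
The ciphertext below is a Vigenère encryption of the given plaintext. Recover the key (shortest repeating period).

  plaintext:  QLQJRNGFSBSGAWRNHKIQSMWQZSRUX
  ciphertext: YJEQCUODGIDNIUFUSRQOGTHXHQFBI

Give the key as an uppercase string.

IYOHLH

  i= 0: Y-Q =  8 → I
  i= 1: J-L = 24 → Y
  i= 2: E-Q = 14 → O
  i= 3: Q-J =  7 → H
  i= 4: C-R = 11 → L
  i= 5: U-N =  7 → H
  i= 6: O-G =  8 → I
  i= 7: D-F = 24 → Y
  i= 8: G-S = 14 → O
  i= 9: I-B =  7 → H
  i=10: D-S = 11 → L
  i=11: N-G =  7 → H
  i=12: I-A =  8 → I
  i=13: U-W = 24 → Y
  i=14: F-R = 14 → O
  i=15: U-N =  7 → H
  i=16: S-H = 11 → L
  i=17: R-K =  7 → H
  i=18: Q-I =  8 → I
  i=19: O-Q = 24 → Y
  i=20: G-S = 14 → O
  i=21: T-M =  7 → H
  i=22: H-W = 11 → L
  i=23: X-Q =  7 → H
  i=24: H-Z =  8 → I
  i=25: Q-S = 24 → Y
  i=26: F-R = 14 → O
  i=27: B-U =  7 → H
  i=28: I-X = 11 → L
  shifts repeat with period 6: IYOHLH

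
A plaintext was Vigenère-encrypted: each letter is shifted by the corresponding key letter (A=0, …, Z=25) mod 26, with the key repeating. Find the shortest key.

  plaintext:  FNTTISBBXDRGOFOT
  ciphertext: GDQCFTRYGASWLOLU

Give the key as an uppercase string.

  i= 0: G-F =  1 → B
  i= 1: D-N = 16 → Q
  i= 2: Q-T = 23 → X
  i= 3: C-T =  9 → J
  i= 4: F-I = 23 → X
  i= 5: T-S =  1 → B
  i= 6: R-B = 16 → Q
  i= 7: Y-B = 23 → X
  i= 8: G-X =  9 → J
  i= 9: A-D = 23 → X
  i=10: S-R =  1 → B
  i=11: W-G = 16 → Q
  i=12: L-O = 23 → X
  i=13: O-F =  9 → J
  i=14: L-O = 23 → X
  i=15: U-T =  1 → B
  shifts repeat with period 5: BQXJX

BQXJX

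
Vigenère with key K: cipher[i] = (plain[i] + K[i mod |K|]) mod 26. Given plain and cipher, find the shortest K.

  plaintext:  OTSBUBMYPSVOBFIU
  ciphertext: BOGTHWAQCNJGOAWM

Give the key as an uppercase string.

  i= 0: B-O = 13 → N
  i= 1: O-T = 21 → V
  i= 2: G-S = 14 → O
  i= 3: T-B = 18 → S
  i= 4: H-U = 13 → N
  i= 5: W-B = 21 → V
  i= 6: A-M = 14 → O
  i= 7: Q-Y = 18 → S
  i= 8: C-P = 13 → N
  i= 9: N-S = 21 → V
  i=10: J-V = 14 → O
  i=11: G-O = 18 → S
  i=12: O-B = 13 → N
  i=13: A-F = 21 → V
  i=14: W-I = 14 → O
  i=15: M-U = 18 → S
  shifts repeat with period 4: NVOS

NVOS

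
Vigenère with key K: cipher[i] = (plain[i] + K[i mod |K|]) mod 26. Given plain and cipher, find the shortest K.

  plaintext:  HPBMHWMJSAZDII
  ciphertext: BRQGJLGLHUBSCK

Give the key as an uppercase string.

  i= 0: B-H = 20 → U
  i= 1: R-P =  2 → C
  i= 2: Q-B = 15 → P
  i= 3: G-M = 20 → U
  i= 4: J-H =  2 → C
  i= 5: L-W = 15 → P
  i= 6: G-M = 20 → U
  i= 7: L-J =  2 → C
  i= 8: H-S = 15 → P
  i= 9: U-A = 20 → U
  i=10: B-Z =  2 → C
  i=11: S-D = 15 → P
  i=12: C-I = 20 → U
  i=13: K-I =  2 → C
  shifts repeat with period 3: UCP

UCP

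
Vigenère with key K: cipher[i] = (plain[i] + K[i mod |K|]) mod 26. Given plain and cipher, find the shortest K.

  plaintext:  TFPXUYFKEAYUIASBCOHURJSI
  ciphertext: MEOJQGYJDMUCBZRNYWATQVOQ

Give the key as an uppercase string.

  i= 0: M-T = 19 → T
  i= 1: E-F = 25 → Z
  i= 2: O-P = 25 → Z
  i= 3: J-X = 12 → M
  i= 4: Q-U = 22 → W
  i= 5: G-Y =  8 → I
  i= 6: Y-F = 19 → T
  i= 7: J-K = 25 → Z
  i= 8: D-E = 25 → Z
  i= 9: M-A = 12 → M
  i=10: U-Y = 22 → W
  i=11: C-U =  8 → I
  i=12: B-I = 19 → T
  i=13: Z-A = 25 → Z
  i=14: R-S = 25 → Z
  i=15: N-B = 12 → M
  i=16: Y-C = 22 → W
  i=17: W-O =  8 → I
  i=18: A-H = 19 → T
  i=19: T-U = 25 → Z
  i=20: Q-R = 25 → Z
  i=21: V-J = 12 → M
  i=22: O-S = 22 → W
  i=23: Q-I =  8 → I
  shifts repeat with period 6: TZZMWI

TZZMWI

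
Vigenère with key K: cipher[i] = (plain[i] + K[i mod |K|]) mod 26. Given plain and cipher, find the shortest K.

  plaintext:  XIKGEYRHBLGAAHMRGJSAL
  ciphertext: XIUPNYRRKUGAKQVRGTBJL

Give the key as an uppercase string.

  i= 0: X-X =  0 → A
  i= 1: I-I =  0 → A
  i= 2: U-K = 10 → K
  i= 3: P-G =  9 → J
  i= 4: N-E =  9 → J
  i= 5: Y-Y =  0 → A
  i= 6: R-R =  0 → A
  i= 7: R-H = 10 → K
  i= 8: K-B =  9 → J
  i= 9: U-L =  9 → J
  i=10: G-G =  0 → A
  i=11: A-A =  0 → A
  i=12: K-A = 10 → K
  i=13: Q-H =  9 → J
  i=14: V-M =  9 → J
  i=15: R-R =  0 → A
  i=16: G-G =  0 → A
  i=17: T-J = 10 → K
  i=18: B-S =  9 → J
  i=19: J-A =  9 → J
  i=20: L-L =  0 → A
  shifts repeat with period 5: AAKJJ

AAKJJ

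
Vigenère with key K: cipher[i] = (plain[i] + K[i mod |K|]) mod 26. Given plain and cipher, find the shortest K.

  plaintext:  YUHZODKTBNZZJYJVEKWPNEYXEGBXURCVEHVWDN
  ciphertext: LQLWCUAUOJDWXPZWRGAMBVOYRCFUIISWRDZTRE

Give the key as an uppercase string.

NWEXORQB

  i= 0: L-Y = 13 → N
  i= 1: Q-U = 22 → W
  i= 2: L-H =  4 → E
  i= 3: W-Z = 23 → X
  i= 4: C-O = 14 → O
  i= 5: U-D = 17 → R
  i= 6: A-K = 16 → Q
  i= 7: U-T =  1 → B
  i= 8: O-B = 13 → N
  i= 9: J-N = 22 → W
  i=10: D-Z =  4 → E
  i=11: W-Z = 23 → X
  i=12: X-J = 14 → O
  i=13: P-Y = 17 → R
  i=14: Z-J = 16 → Q
  i=15: W-V =  1 → B
  i=16: R-E = 13 → N
  i=17: G-K = 22 → W
  i=18: A-W =  4 → E
  i=19: M-P = 23 → X
  i=20: B-N = 14 → O
  i=21: V-E = 17 → R
  i=22: O-Y = 16 → Q
  i=23: Y-X =  1 → B
  i=24: R-E = 13 → N
  i=25: C-G = 22 → W
  i=26: F-B =  4 → E
  i=27: U-X = 23 → X
  i=28: I-U = 14 → O
  i=29: I-R = 17 → R
  i=30: S-C = 16 → Q
  i=31: W-V =  1 → B
  i=32: R-E = 13 → N
  i=33: D-H = 22 → W
  i=34: Z-V =  4 → E
  i=35: T-W = 23 → X
  i=36: R-D = 14 → O
  i=37: E-N = 17 → R
  shifts repeat with period 8: NWEXORQB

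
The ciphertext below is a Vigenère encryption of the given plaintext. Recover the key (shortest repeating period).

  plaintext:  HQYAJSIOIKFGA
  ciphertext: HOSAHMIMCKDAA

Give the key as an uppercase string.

AYU

  i= 0: H-H =  0 → A
  i= 1: O-Q = 24 → Y
  i= 2: S-Y = 20 → U
  i= 3: A-A =  0 → A
  i= 4: H-J = 24 → Y
  i= 5: M-S = 20 → U
  i= 6: I-I =  0 → A
  i= 7: M-O = 24 → Y
  i= 8: C-I = 20 → U
  i= 9: K-K =  0 → A
  i=10: D-F = 24 → Y
  i=11: A-G = 20 → U
  i=12: A-A =  0 → A
  shifts repeat with period 3: AYU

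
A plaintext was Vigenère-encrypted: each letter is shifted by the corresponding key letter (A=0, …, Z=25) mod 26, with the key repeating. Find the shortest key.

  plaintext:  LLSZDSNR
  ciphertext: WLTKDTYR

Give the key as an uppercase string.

LAB

  i= 0: W-L = 11 → L
  i= 1: L-L =  0 → A
  i= 2: T-S =  1 → B
  i= 3: K-Z = 11 → L
  i= 4: D-D =  0 → A
  i= 5: T-S =  1 → B
  i= 6: Y-N = 11 → L
  i= 7: R-R =  0 → A
  shifts repeat with period 3: LAB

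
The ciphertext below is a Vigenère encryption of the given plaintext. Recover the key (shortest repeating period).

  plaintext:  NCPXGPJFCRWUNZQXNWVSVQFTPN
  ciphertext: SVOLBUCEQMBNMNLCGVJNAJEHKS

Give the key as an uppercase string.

FTZOV

  i= 0: S-N =  5 → F
  i= 1: V-C = 19 → T
  i= 2: O-P = 25 → Z
  i= 3: L-X = 14 → O
  i= 4: B-G = 21 → V
  i= 5: U-P =  5 → F
  i= 6: C-J = 19 → T
  i= 7: E-F = 25 → Z
  i= 8: Q-C = 14 → O
  i= 9: M-R = 21 → V
  i=10: B-W =  5 → F
  i=11: N-U = 19 → T
  i=12: M-N = 25 → Z
  i=13: N-Z = 14 → O
  i=14: L-Q = 21 → V
  i=15: C-X =  5 → F
  i=16: G-N = 19 → T
  i=17: V-W = 25 → Z
  i=18: J-V = 14 → O
  i=19: N-S = 21 → V
  i=20: A-V =  5 → F
  i=21: J-Q = 19 → T
  i=22: E-F = 25 → Z
  i=23: H-T = 14 → O
  i=24: K-P = 21 → V
  i=25: S-N =  5 → F
  shifts repeat with period 5: FTZOV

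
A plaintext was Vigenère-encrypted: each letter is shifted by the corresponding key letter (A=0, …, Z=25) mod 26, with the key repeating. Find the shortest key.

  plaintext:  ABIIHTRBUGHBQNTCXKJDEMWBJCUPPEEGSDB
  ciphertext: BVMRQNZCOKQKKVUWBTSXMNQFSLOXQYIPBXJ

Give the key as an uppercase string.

BUEJJUI

  i= 0: B-A =  1 → B
  i= 1: V-B = 20 → U
  i= 2: M-I =  4 → E
  i= 3: R-I =  9 → J
  i= 4: Q-H =  9 → J
  i= 5: N-T = 20 → U
  i= 6: Z-R =  8 → I
  i= 7: C-B =  1 → B
  i= 8: O-U = 20 → U
  i= 9: K-G =  4 → E
  i=10: Q-H =  9 → J
  i=11: K-B =  9 → J
  i=12: K-Q = 20 → U
  i=13: V-N =  8 → I
  i=14: U-T =  1 → B
  i=15: W-C = 20 → U
  i=16: B-X =  4 → E
  i=17: T-K =  9 → J
  i=18: S-J =  9 → J
  i=19: X-D = 20 → U
  i=20: M-E =  8 → I
  i=21: N-M =  1 → B
  i=22: Q-W = 20 → U
  i=23: F-B =  4 → E
  i=24: S-J =  9 → J
  i=25: L-C =  9 → J
  i=26: O-U = 20 → U
  i=27: X-P =  8 → I
  i=28: Q-P =  1 → B
  i=29: Y-E = 20 → U
  i=30: I-E =  4 → E
  i=31: P-G =  9 → J
  i=32: B-S =  9 → J
  i=33: X-D = 20 → U
  i=34: J-B =  8 → I
  shifts repeat with period 7: BUEJJUI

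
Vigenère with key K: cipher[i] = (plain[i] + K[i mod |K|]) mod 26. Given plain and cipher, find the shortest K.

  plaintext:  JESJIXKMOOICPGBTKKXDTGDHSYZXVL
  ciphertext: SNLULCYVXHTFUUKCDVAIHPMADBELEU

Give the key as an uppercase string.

JJTLDFO

  i= 0: S-J =  9 → J
  i= 1: N-E =  9 → J
  i= 2: L-S = 19 → T
  i= 3: U-J = 11 → L
  i= 4: L-I =  3 → D
  i= 5: C-X =  5 → F
  i= 6: Y-K = 14 → O
  i= 7: V-M =  9 → J
  i= 8: X-O =  9 → J
  i= 9: H-O = 19 → T
  i=10: T-I = 11 → L
  i=11: F-C =  3 → D
  i=12: U-P =  5 → F
  i=13: U-G = 14 → O
  i=14: K-B =  9 → J
  i=15: C-T =  9 → J
  i=16: D-K = 19 → T
  i=17: V-K = 11 → L
  i=18: A-X =  3 → D
  i=19: I-D =  5 → F
  i=20: H-T = 14 → O
  i=21: P-G =  9 → J
  i=22: M-D =  9 → J
  i=23: A-H = 19 → T
  i=24: D-S = 11 → L
  i=25: B-Y =  3 → D
  i=26: E-Z =  5 → F
  i=27: L-X = 14 → O
  i=28: E-V =  9 → J
  i=29: U-L =  9 → J
  shifts repeat with period 7: JJTLDFO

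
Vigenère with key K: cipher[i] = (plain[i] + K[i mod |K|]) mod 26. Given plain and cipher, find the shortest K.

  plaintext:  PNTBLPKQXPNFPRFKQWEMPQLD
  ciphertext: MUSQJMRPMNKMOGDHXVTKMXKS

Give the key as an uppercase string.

  i= 0: M-P = 23 → X
  i= 1: U-N =  7 → H
  i= 2: S-T = 25 → Z
  i= 3: Q-B = 15 → P
  i= 4: J-L = 24 → Y
  i= 5: M-P = 23 → X
  i= 6: R-K =  7 → H
  i= 7: P-Q = 25 → Z
  i= 8: M-X = 15 → P
  i= 9: N-P = 24 → Y
  i=10: K-N = 23 → X
  i=11: M-F =  7 → H
  i=12: O-P = 25 → Z
  i=13: G-R = 15 → P
  i=14: D-F = 24 → Y
  i=15: H-K = 23 → X
  i=16: X-Q =  7 → H
  i=17: V-W = 25 → Z
  i=18: T-E = 15 → P
  i=19: K-M = 24 → Y
  i=20: M-P = 23 → X
  i=21: X-Q =  7 → H
  i=22: K-L = 25 → Z
  i=23: S-D = 15 → P
  shifts repeat with period 5: XHZPY

XHZPY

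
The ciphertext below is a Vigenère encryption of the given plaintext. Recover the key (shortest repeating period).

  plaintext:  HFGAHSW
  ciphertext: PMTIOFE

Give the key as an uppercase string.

IHN

  i= 0: P-H =  8 → I
  i= 1: M-F =  7 → H
  i= 2: T-G = 13 → N
  i= 3: I-A =  8 → I
  i= 4: O-H =  7 → H
  i= 5: F-S = 13 → N
  i= 6: E-W =  8 → I
  shifts repeat with period 3: IHN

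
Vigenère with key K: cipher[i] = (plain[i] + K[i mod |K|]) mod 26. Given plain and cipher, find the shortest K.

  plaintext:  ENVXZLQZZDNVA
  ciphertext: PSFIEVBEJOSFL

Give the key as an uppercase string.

LFK

  i= 0: P-E = 11 → L
  i= 1: S-N =  5 → F
  i= 2: F-V = 10 → K
  i= 3: I-X = 11 → L
  i= 4: E-Z =  5 → F
  i= 5: V-L = 10 → K
  i= 6: B-Q = 11 → L
  i= 7: E-Z =  5 → F
  i= 8: J-Z = 10 → K
  i= 9: O-D = 11 → L
  i=10: S-N =  5 → F
  i=11: F-V = 10 → K
  i=12: L-A = 11 → L
  shifts repeat with period 3: LFK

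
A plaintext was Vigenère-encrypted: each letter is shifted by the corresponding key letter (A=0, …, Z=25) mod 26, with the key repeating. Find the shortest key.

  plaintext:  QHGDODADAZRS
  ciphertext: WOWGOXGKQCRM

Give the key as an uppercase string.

GHQDAU

  i= 0: W-Q =  6 → G
  i= 1: O-H =  7 → H
  i= 2: W-G = 16 → Q
  i= 3: G-D =  3 → D
  i= 4: O-O =  0 → A
  i= 5: X-D = 20 → U
  i= 6: G-A =  6 → G
  i= 7: K-D =  7 → H
  i= 8: Q-A = 16 → Q
  i= 9: C-Z =  3 → D
  i=10: R-R =  0 → A
  i=11: M-S = 20 → U
  shifts repeat with period 6: GHQDAU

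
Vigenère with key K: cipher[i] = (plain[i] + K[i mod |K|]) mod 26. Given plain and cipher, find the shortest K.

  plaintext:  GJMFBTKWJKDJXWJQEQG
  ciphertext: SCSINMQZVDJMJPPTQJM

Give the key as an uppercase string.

  i= 0: S-G = 12 → M
  i= 1: C-J = 19 → T
  i= 2: S-M =  6 → G
  i= 3: I-F =  3 → D
  i= 4: N-B = 12 → M
  i= 5: M-T = 19 → T
  i= 6: Q-K =  6 → G
  i= 7: Z-W =  3 → D
  i= 8: V-J = 12 → M
  i= 9: D-K = 19 → T
  i=10: J-D =  6 → G
  i=11: M-J =  3 → D
  i=12: J-X = 12 → M
  i=13: P-W = 19 → T
  i=14: P-J =  6 → G
  i=15: T-Q =  3 → D
  i=16: Q-E = 12 → M
  i=17: J-Q = 19 → T
  i=18: M-G =  6 → G
  shifts repeat with period 4: MTGD

MTGD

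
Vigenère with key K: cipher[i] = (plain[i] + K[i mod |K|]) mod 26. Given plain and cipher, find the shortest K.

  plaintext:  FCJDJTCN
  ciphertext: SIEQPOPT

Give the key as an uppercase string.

  i= 0: S-F = 13 → N
  i= 1: I-C =  6 → G
  i= 2: E-J = 21 → V
  i= 3: Q-D = 13 → N
  i= 4: P-J =  6 → G
  i= 5: O-T = 21 → V
  i= 6: P-C = 13 → N
  i= 7: T-N =  6 → G
  shifts repeat with period 3: NGV

NGV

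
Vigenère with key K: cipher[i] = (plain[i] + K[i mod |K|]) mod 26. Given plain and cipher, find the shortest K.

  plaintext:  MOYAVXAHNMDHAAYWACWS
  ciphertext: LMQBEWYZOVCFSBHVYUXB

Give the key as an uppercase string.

ZYSBJ

  i= 0: L-M = 25 → Z
  i= 1: M-O = 24 → Y
  i= 2: Q-Y = 18 → S
  i= 3: B-A =  1 → B
  i= 4: E-V =  9 → J
  i= 5: W-X = 25 → Z
  i= 6: Y-A = 24 → Y
  i= 7: Z-H = 18 → S
  i= 8: O-N =  1 → B
  i= 9: V-M =  9 → J
  i=10: C-D = 25 → Z
  i=11: F-H = 24 → Y
  i=12: S-A = 18 → S
  i=13: B-A =  1 → B
  i=14: H-Y =  9 → J
  i=15: V-W = 25 → Z
  i=16: Y-A = 24 → Y
  i=17: U-C = 18 → S
  i=18: X-W =  1 → B
  i=19: B-S =  9 → J
  shifts repeat with period 5: ZYSBJ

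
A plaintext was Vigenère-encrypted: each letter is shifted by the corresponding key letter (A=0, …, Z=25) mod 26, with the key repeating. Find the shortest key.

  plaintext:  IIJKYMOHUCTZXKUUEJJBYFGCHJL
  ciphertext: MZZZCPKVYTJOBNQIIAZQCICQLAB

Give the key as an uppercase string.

  i= 0: M-I =  4 → E
  i= 1: Z-I = 17 → R
  i= 2: Z-J = 16 → Q
  i= 3: Z-K = 15 → P
  i= 4: C-Y =  4 → E
  i= 5: P-M =  3 → D
  i= 6: K-O = 22 → W
  i= 7: V-H = 14 → O
  i= 8: Y-U =  4 → E
  i= 9: T-C = 17 → R
  i=10: J-T = 16 → Q
  i=11: O-Z = 15 → P
  i=12: B-X =  4 → E
  i=13: N-K =  3 → D
  i=14: Q-U = 22 → W
  i=15: I-U = 14 → O
  i=16: I-E =  4 → E
  i=17: A-J = 17 → R
  i=18: Z-J = 16 → Q
  i=19: Q-B = 15 → P
  i=20: C-Y =  4 → E
  i=21: I-F =  3 → D
  i=22: C-G = 22 → W
  i=23: Q-C = 14 → O
  i=24: L-H =  4 → E
  i=25: A-J = 17 → R
  i=26: B-L = 16 → Q
  shifts repeat with period 8: ERQPEDWO

ERQPEDWO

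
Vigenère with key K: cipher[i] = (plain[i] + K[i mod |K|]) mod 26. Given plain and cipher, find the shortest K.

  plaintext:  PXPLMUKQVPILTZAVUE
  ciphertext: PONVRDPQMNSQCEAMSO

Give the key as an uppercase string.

  i= 0: P-P =  0 → A
  i= 1: O-X = 17 → R
  i= 2: N-P = 24 → Y
  i= 3: V-L = 10 → K
  i= 4: R-M =  5 → F
  i= 5: D-U =  9 → J
  i= 6: P-K =  5 → F
  i= 7: Q-Q =  0 → A
  i= 8: M-V = 17 → R
  i= 9: N-P = 24 → Y
  i=10: S-I = 10 → K
  i=11: Q-L =  5 → F
  i=12: C-T =  9 → J
  i=13: E-Z =  5 → F
  i=14: A-A =  0 → A
  i=15: M-V = 17 → R
  i=16: S-U = 24 → Y
  i=17: O-E = 10 → K
  shifts repeat with period 7: ARYKFJF

ARYKFJF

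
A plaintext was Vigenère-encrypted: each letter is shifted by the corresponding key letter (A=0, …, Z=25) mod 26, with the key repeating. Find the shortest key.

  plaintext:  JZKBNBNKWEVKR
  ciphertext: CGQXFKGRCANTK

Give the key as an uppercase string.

  i= 0: C-J = 19 → T
  i= 1: G-Z =  7 → H
  i= 2: Q-K =  6 → G
  i= 3: X-B = 22 → W
  i= 4: F-N = 18 → S
  i= 5: K-B =  9 → J
  i= 6: G-N = 19 → T
  i= 7: R-K =  7 → H
  i= 8: C-W =  6 → G
  i= 9: A-E = 22 → W
  i=10: N-V = 18 → S
  i=11: T-K =  9 → J
  i=12: K-R = 19 → T
  shifts repeat with period 6: THGWSJ

THGWSJ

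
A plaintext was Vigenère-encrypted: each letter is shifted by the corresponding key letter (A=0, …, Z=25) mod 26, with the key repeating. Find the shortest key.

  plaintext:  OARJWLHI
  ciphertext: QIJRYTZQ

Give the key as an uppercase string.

  i= 0: Q-O =  2 → C
  i= 1: I-A =  8 → I
  i= 2: J-R = 18 → S
  i= 3: R-J =  8 → I
  i= 4: Y-W =  2 → C
  i= 5: T-L =  8 → I
  i= 6: Z-H = 18 → S
  i= 7: Q-I =  8 → I
  shifts repeat with period 4: CISI

CISI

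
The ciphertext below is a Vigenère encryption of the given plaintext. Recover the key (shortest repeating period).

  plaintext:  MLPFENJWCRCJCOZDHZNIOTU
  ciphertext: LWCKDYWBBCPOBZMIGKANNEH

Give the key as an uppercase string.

ZLNF

  i= 0: L-M = 25 → Z
  i= 1: W-L = 11 → L
  i= 2: C-P = 13 → N
  i= 3: K-F =  5 → F
  i= 4: D-E = 25 → Z
  i= 5: Y-N = 11 → L
  i= 6: W-J = 13 → N
  i= 7: B-W =  5 → F
  i= 8: B-C = 25 → Z
  i= 9: C-R = 11 → L
  i=10: P-C = 13 → N
  i=11: O-J =  5 → F
  i=12: B-C = 25 → Z
  i=13: Z-O = 11 → L
  i=14: M-Z = 13 → N
  i=15: I-D =  5 → F
  i=16: G-H = 25 → Z
  i=17: K-Z = 11 → L
  i=18: A-N = 13 → N
  i=19: N-I =  5 → F
  i=20: N-O = 25 → Z
  i=21: E-T = 11 → L
  i=22: H-U = 13 → N
  shifts repeat with period 4: ZLNF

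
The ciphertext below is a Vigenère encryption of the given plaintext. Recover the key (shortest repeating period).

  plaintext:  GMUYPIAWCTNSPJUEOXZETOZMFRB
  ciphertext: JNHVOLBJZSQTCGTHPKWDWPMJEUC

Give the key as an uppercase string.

  i= 0: J-G =  3 → D
  i= 1: N-M =  1 → B
  i= 2: H-U = 13 → N
  i= 3: V-Y = 23 → X
  i= 4: O-P = 25 → Z
  i= 5: L-I =  3 → D
  i= 6: B-A =  1 → B
  i= 7: J-W = 13 → N
  i= 8: Z-C = 23 → X
  i= 9: S-T = 25 → Z
  i=10: Q-N =  3 → D
  i=11: T-S =  1 → B
  i=12: C-P = 13 → N
  i=13: G-J = 23 → X
  i=14: T-U = 25 → Z
  i=15: H-E =  3 → D
  i=16: P-O =  1 → B
  i=17: K-X = 13 → N
  i=18: W-Z = 23 → X
  i=19: D-E = 25 → Z
  i=20: W-T =  3 → D
  i=21: P-O =  1 → B
  i=22: M-Z = 13 → N
  i=23: J-M = 23 → X
  i=24: E-F = 25 → Z
  i=25: U-R =  3 → D
  i=26: C-B =  1 → B
  shifts repeat with period 5: DBNXZ

DBNXZ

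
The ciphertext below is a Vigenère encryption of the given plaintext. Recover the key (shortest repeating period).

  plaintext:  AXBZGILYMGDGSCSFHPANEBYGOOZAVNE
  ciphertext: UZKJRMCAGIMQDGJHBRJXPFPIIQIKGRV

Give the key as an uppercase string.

UCJKLERC

  i= 0: U-A = 20 → U
  i= 1: Z-X =  2 → C
  i= 2: K-B =  9 → J
  i= 3: J-Z = 10 → K
  i= 4: R-G = 11 → L
  i= 5: M-I =  4 → E
  i= 6: C-L = 17 → R
  i= 7: A-Y =  2 → C
  i= 8: G-M = 20 → U
  i= 9: I-G =  2 → C
  i=10: M-D =  9 → J
  i=11: Q-G = 10 → K
  i=12: D-S = 11 → L
  i=13: G-C =  4 → E
  i=14: J-S = 17 → R
  i=15: H-F =  2 → C
  i=16: B-H = 20 → U
  i=17: R-P =  2 → C
  i=18: J-A =  9 → J
  i=19: X-N = 10 → K
  i=20: P-E = 11 → L
  i=21: F-B =  4 → E
  i=22: P-Y = 17 → R
  i=23: I-G =  2 → C
  i=24: I-O = 20 → U
  i=25: Q-O =  2 → C
  i=26: I-Z =  9 → J
  i=27: K-A = 10 → K
  i=28: G-V = 11 → L
  i=29: R-N =  4 → E
  i=30: V-E = 17 → R
  shifts repeat with period 8: UCJKLERC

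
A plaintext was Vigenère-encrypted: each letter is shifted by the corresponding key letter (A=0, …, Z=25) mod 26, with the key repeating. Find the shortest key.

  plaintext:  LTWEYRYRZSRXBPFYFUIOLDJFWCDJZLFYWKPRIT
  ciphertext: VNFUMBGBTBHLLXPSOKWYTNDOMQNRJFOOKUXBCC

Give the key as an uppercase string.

KUJQOKI

  i= 0: V-L = 10 → K
  i= 1: N-T = 20 → U
  i= 2: F-W =  9 → J
  i= 3: U-E = 16 → Q
  i= 4: M-Y = 14 → O
  i= 5: B-R = 10 → K
  i= 6: G-Y =  8 → I
  i= 7: B-R = 10 → K
  i= 8: T-Z = 20 → U
  i= 9: B-S =  9 → J
  i=10: H-R = 16 → Q
  i=11: L-X = 14 → O
  i=12: L-B = 10 → K
  i=13: X-P =  8 → I
  i=14: P-F = 10 → K
  i=15: S-Y = 20 → U
  i=16: O-F =  9 → J
  i=17: K-U = 16 → Q
  i=18: W-I = 14 → O
  i=19: Y-O = 10 → K
  i=20: T-L =  8 → I
  i=21: N-D = 10 → K
  i=22: D-J = 20 → U
  i=23: O-F =  9 → J
  i=24: M-W = 16 → Q
  i=25: Q-C = 14 → O
  i=26: N-D = 10 → K
  i=27: R-J =  8 → I
  i=28: J-Z = 10 → K
  i=29: F-L = 20 → U
  i=30: O-F =  9 → J
  i=31: O-Y = 16 → Q
  i=32: K-W = 14 → O
  i=33: U-K = 10 → K
  i=34: X-P =  8 → I
  i=35: B-R = 10 → K
  i=36: C-I = 20 → U
  i=37: C-T =  9 → J
  shifts repeat with period 7: KUJQOKI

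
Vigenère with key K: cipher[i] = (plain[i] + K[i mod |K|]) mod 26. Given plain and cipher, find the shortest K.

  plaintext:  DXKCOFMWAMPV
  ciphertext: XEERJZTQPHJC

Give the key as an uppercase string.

UHUPV

  i= 0: X-D = 20 → U
  i= 1: E-X =  7 → H
  i= 2: E-K = 20 → U
  i= 3: R-C = 15 → P
  i= 4: J-O = 21 → V
  i= 5: Z-F = 20 → U
  i= 6: T-M =  7 → H
  i= 7: Q-W = 20 → U
  i= 8: P-A = 15 → P
  i= 9: H-M = 21 → V
  i=10: J-P = 20 → U
  i=11: C-V =  7 → H
  shifts repeat with period 5: UHUPV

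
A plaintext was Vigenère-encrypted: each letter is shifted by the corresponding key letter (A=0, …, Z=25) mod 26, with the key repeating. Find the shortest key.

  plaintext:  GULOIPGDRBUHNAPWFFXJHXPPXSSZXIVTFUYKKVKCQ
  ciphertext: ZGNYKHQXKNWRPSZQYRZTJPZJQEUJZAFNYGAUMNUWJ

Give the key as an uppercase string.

  i= 0: Z-G = 19 → T
  i= 1: G-U = 12 → M
  i= 2: N-L =  2 → C
  i= 3: Y-O = 10 → K
  i= 4: K-I =  2 → C
  i= 5: H-P = 18 → S
  i= 6: Q-G = 10 → K
  i= 7: X-D = 20 → U
  i= 8: K-R = 19 → T
  i= 9: N-B = 12 → M
  i=10: W-U =  2 → C
  i=11: R-H = 10 → K
  i=12: P-N =  2 → C
  i=13: S-A = 18 → S
  i=14: Z-P = 10 → K
  i=15: Q-W = 20 → U
  i=16: Y-F = 19 → T
  i=17: R-F = 12 → M
  i=18: Z-X =  2 → C
  i=19: T-J = 10 → K
  i=20: J-H =  2 → C
  i=21: P-X = 18 → S
  i=22: Z-P = 10 → K
  i=23: J-P = 20 → U
  i=24: Q-X = 19 → T
  i=25: E-S = 12 → M
  i=26: U-S =  2 → C
  i=27: J-Z = 10 → K
  i=28: Z-X =  2 → C
  i=29: A-I = 18 → S
  i=30: F-V = 10 → K
  i=31: N-T = 20 → U
  i=32: Y-F = 19 → T
  i=33: G-U = 12 → M
  i=34: A-Y =  2 → C
  i=35: U-K = 10 → K
  i=36: M-K =  2 → C
  i=37: N-V = 18 → S
  i=38: U-K = 10 → K
  i=39: W-C = 20 → U
  i=40: J-Q = 19 → T
  shifts repeat with period 8: TMCKCSKU

TMCKCSKU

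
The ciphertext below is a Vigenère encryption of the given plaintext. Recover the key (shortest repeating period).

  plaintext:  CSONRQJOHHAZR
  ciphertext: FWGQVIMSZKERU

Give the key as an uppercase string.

DES

  i= 0: F-C =  3 → D
  i= 1: W-S =  4 → E
  i= 2: G-O = 18 → S
  i= 3: Q-N =  3 → D
  i= 4: V-R =  4 → E
  i= 5: I-Q = 18 → S
  i= 6: M-J =  3 → D
  i= 7: S-O =  4 → E
  i= 8: Z-H = 18 → S
  i= 9: K-H =  3 → D
  i=10: E-A =  4 → E
  i=11: R-Z = 18 → S
  i=12: U-R =  3 → D
  shifts repeat with period 3: DES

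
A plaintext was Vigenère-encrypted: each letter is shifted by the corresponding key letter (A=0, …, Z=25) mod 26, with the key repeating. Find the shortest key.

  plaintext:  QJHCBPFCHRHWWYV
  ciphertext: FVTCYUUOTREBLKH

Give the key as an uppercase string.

  i= 0: F-Q = 15 → P
  i= 1: V-J = 12 → M
  i= 2: T-H = 12 → M
  i= 3: C-C =  0 → A
  i= 4: Y-B = 23 → X
  i= 5: U-P =  5 → F
  i= 6: U-F = 15 → P
  i= 7: O-C = 12 → M
  i= 8: T-H = 12 → M
  i= 9: R-R =  0 → A
  i=10: E-H = 23 → X
  i=11: B-W =  5 → F
  i=12: L-W = 15 → P
  i=13: K-Y = 12 → M
  i=14: H-V = 12 → M
  shifts repeat with period 6: PMMAXF

PMMAXF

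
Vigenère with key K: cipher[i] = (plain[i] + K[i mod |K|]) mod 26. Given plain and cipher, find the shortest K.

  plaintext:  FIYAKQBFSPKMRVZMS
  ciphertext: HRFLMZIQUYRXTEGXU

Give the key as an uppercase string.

CJHL

  i= 0: H-F =  2 → C
  i= 1: R-I =  9 → J
  i= 2: F-Y =  7 → H
  i= 3: L-A = 11 → L
  i= 4: M-K =  2 → C
  i= 5: Z-Q =  9 → J
  i= 6: I-B =  7 → H
  i= 7: Q-F = 11 → L
  i= 8: U-S =  2 → C
  i= 9: Y-P =  9 → J
  i=10: R-K =  7 → H
  i=11: X-M = 11 → L
  i=12: T-R =  2 → C
  i=13: E-V =  9 → J
  i=14: G-Z =  7 → H
  i=15: X-M = 11 → L
  i=16: U-S =  2 → C
  shifts repeat with period 4: CJHL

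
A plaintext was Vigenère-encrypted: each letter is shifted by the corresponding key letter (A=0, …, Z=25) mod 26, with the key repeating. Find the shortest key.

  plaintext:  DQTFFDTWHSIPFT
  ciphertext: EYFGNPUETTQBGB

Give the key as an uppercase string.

  i= 0: E-D =  1 → B
  i= 1: Y-Q =  8 → I
  i= 2: F-T = 12 → M
  i= 3: G-F =  1 → B
  i= 4: N-F =  8 → I
  i= 5: P-D = 12 → M
  i= 6: U-T =  1 → B
  i= 7: E-W =  8 → I
  i= 8: T-H = 12 → M
  i= 9: T-S =  1 → B
  i=10: Q-I =  8 → I
  i=11: B-P = 12 → M
  i=12: G-F =  1 → B
  i=13: B-T =  8 → I
  shifts repeat with period 3: BIM

BIM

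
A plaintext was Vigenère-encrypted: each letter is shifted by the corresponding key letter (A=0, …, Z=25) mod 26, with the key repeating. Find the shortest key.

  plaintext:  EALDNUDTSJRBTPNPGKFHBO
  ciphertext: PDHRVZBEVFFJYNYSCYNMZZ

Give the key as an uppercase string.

LDWOIFY

  i= 0: P-E = 11 → L
  i= 1: D-A =  3 → D
  i= 2: H-L = 22 → W
  i= 3: R-D = 14 → O
  i= 4: V-N =  8 → I
  i= 5: Z-U =  5 → F
  i= 6: B-D = 24 → Y
  i= 7: E-T = 11 → L
  i= 8: V-S =  3 → D
  i= 9: F-J = 22 → W
  i=10: F-R = 14 → O
  i=11: J-B =  8 → I
  i=12: Y-T =  5 → F
  i=13: N-P = 24 → Y
  i=14: Y-N = 11 → L
  i=15: S-P =  3 → D
  i=16: C-G = 22 → W
  i=17: Y-K = 14 → O
  i=18: N-F =  8 → I
  i=19: M-H =  5 → F
  i=20: Z-B = 24 → Y
  i=21: Z-O = 11 → L
  shifts repeat with period 7: LDWOIFY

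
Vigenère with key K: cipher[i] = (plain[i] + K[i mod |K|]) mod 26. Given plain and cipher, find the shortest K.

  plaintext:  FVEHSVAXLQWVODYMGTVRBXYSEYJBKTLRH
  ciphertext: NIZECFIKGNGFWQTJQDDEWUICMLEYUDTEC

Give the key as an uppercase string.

INVXKK

  i= 0: N-F =  8 → I
  i= 1: I-V = 13 → N
  i= 2: Z-E = 21 → V
  i= 3: E-H = 23 → X
  i= 4: C-S = 10 → K
  i= 5: F-V = 10 → K
  i= 6: I-A =  8 → I
  i= 7: K-X = 13 → N
  i= 8: G-L = 21 → V
  i= 9: N-Q = 23 → X
  i=10: G-W = 10 → K
  i=11: F-V = 10 → K
  i=12: W-O =  8 → I
  i=13: Q-D = 13 → N
  i=14: T-Y = 21 → V
  i=15: J-M = 23 → X
  i=16: Q-G = 10 → K
  i=17: D-T = 10 → K
  i=18: D-V =  8 → I
  i=19: E-R = 13 → N
  i=20: W-B = 21 → V
  i=21: U-X = 23 → X
  i=22: I-Y = 10 → K
  i=23: C-S = 10 → K
  i=24: M-E =  8 → I
  i=25: L-Y = 13 → N
  i=26: E-J = 21 → V
  i=27: Y-B = 23 → X
  i=28: U-K = 10 → K
  i=29: D-T = 10 → K
  i=30: T-L =  8 → I
  i=31: E-R = 13 → N
  i=32: C-H = 21 → V
  shifts repeat with period 6: INVXKK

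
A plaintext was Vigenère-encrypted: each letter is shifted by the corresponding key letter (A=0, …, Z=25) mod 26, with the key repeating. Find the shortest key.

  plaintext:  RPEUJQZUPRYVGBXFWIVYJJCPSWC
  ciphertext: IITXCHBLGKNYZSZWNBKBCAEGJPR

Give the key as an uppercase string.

  i= 0: I-R = 17 → R
  i= 1: I-P = 19 → T
  i= 2: T-E = 15 → P
  i= 3: X-U =  3 → D
  i= 4: C-J = 19 → T
  i= 5: H-Q = 17 → R
  i= 6: B-Z =  2 → C
  i= 7: L-U = 17 → R
  i= 8: G-P = 17 → R
  i= 9: K-R = 19 → T
  i=10: N-Y = 15 → P
  i=11: Y-V =  3 → D
  i=12: Z-G = 19 → T
  i=13: S-B = 17 → R
  i=14: Z-X =  2 → C
  i=15: W-F = 17 → R
  i=16: N-W = 17 → R
  i=17: B-I = 19 → T
  i=18: K-V = 15 → P
  i=19: B-Y =  3 → D
  i=20: C-J = 19 → T
  i=21: A-J = 17 → R
  i=22: E-C =  2 → C
  i=23: G-P = 17 → R
  i=24: J-S = 17 → R
  i=25: P-W = 19 → T
  i=26: R-C = 15 → P
  shifts repeat with period 8: RTPDTRCR

RTPDTRCR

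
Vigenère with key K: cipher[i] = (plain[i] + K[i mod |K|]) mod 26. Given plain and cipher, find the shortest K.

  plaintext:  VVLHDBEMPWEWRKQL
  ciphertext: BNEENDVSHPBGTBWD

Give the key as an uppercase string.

  i= 0: B-V =  6 → G
  i= 1: N-V = 18 → S
  i= 2: E-L = 19 → T
  i= 3: E-H = 23 → X
  i= 4: N-D = 10 → K
  i= 5: D-B =  2 → C
  i= 6: V-E = 17 → R
  i= 7: S-M =  6 → G
  i= 8: H-P = 18 → S
  i= 9: P-W = 19 → T
  i=10: B-E = 23 → X
  i=11: G-W = 10 → K
  i=12: T-R =  2 → C
  i=13: B-K = 17 → R
  i=14: W-Q =  6 → G
  i=15: D-L = 18 → S
  shifts repeat with period 7: GSTXKCR

GSTXKCR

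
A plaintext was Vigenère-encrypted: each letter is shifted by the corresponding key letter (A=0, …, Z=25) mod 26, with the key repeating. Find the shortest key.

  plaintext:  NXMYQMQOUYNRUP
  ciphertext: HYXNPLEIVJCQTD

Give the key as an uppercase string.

  i= 0: H-N = 20 → U
  i= 1: Y-X =  1 → B
  i= 2: X-M = 11 → L
  i= 3: N-Y = 15 → P
  i= 4: P-Q = 25 → Z
  i= 5: L-M = 25 → Z
  i= 6: E-Q = 14 → O
  i= 7: I-O = 20 → U
  i= 8: V-U =  1 → B
  i= 9: J-Y = 11 → L
  i=10: C-N = 15 → P
  i=11: Q-R = 25 → Z
  i=12: T-U = 25 → Z
  i=13: D-P = 14 → O
  shifts repeat with period 7: UBLPZZO

UBLPZZO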